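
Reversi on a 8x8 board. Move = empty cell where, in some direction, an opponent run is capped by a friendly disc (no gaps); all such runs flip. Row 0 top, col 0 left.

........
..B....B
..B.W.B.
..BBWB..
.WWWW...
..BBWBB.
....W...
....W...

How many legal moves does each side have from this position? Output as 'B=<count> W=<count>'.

-- B to move --
(1,3): flips 1 -> legal
(1,4): no bracket -> illegal
(1,5): flips 1 -> legal
(2,3): no bracket -> illegal
(2,5): flips 2 -> legal
(3,0): flips 1 -> legal
(3,1): flips 1 -> legal
(4,0): no bracket -> illegal
(4,5): no bracket -> illegal
(5,0): flips 1 -> legal
(5,1): flips 1 -> legal
(6,3): no bracket -> illegal
(6,5): flips 2 -> legal
(7,3): flips 1 -> legal
(7,5): flips 1 -> legal
B mobility = 10
-- W to move --
(0,1): no bracket -> illegal
(0,2): flips 3 -> legal
(0,3): no bracket -> illegal
(0,6): no bracket -> illegal
(0,7): no bracket -> illegal
(1,1): flips 2 -> legal
(1,3): no bracket -> illegal
(1,5): no bracket -> illegal
(1,6): no bracket -> illegal
(2,1): flips 1 -> legal
(2,3): flips 2 -> legal
(2,5): no bracket -> illegal
(2,7): no bracket -> illegal
(3,1): flips 2 -> legal
(3,6): flips 1 -> legal
(3,7): no bracket -> illegal
(4,5): no bracket -> illegal
(4,6): flips 2 -> legal
(4,7): no bracket -> illegal
(5,1): flips 2 -> legal
(5,7): flips 2 -> legal
(6,1): flips 1 -> legal
(6,2): flips 2 -> legal
(6,3): flips 2 -> legal
(6,5): no bracket -> illegal
(6,6): flips 1 -> legal
(6,7): no bracket -> illegal
W mobility = 13

Answer: B=10 W=13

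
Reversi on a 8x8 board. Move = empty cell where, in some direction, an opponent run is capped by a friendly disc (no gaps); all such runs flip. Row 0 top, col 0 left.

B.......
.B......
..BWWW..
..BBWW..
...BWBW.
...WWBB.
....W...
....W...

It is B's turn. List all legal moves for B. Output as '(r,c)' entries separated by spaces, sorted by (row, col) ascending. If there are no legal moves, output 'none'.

(1,2): flips 2 -> legal
(1,3): flips 1 -> legal
(1,4): flips 1 -> legal
(1,5): flips 3 -> legal
(1,6): flips 2 -> legal
(2,6): flips 3 -> legal
(3,6): flips 3 -> legal
(3,7): flips 1 -> legal
(4,2): no bracket -> illegal
(4,7): flips 1 -> legal
(5,2): flips 2 -> legal
(5,7): no bracket -> illegal
(6,2): no bracket -> illegal
(6,3): flips 2 -> legal
(6,5): flips 1 -> legal
(7,3): flips 1 -> legal
(7,5): no bracket -> illegal

Answer: (1,2) (1,3) (1,4) (1,5) (1,6) (2,6) (3,6) (3,7) (4,7) (5,2) (6,3) (6,5) (7,3)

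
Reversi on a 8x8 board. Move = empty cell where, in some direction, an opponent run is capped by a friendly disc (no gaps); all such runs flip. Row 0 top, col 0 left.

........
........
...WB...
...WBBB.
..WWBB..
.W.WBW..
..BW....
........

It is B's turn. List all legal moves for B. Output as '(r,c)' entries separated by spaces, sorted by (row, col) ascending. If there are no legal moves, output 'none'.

Answer: (1,2) (2,2) (3,2) (4,0) (4,1) (5,2) (5,6) (6,0) (6,4) (6,5) (6,6) (7,2)

Derivation:
(1,2): flips 1 -> legal
(1,3): no bracket -> illegal
(1,4): no bracket -> illegal
(2,2): flips 2 -> legal
(3,1): no bracket -> illegal
(3,2): flips 2 -> legal
(4,0): flips 1 -> legal
(4,1): flips 2 -> legal
(4,6): no bracket -> illegal
(5,0): no bracket -> illegal
(5,2): flips 2 -> legal
(5,6): flips 1 -> legal
(6,0): flips 3 -> legal
(6,1): no bracket -> illegal
(6,4): flips 1 -> legal
(6,5): flips 1 -> legal
(6,6): flips 1 -> legal
(7,2): flips 1 -> legal
(7,3): no bracket -> illegal
(7,4): no bracket -> illegal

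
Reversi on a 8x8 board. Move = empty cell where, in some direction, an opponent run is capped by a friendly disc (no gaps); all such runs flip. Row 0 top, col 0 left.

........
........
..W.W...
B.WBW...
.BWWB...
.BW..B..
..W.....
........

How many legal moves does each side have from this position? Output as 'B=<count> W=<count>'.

-- B to move --
(1,1): flips 1 -> legal
(1,2): no bracket -> illegal
(1,3): no bracket -> illegal
(1,4): flips 2 -> legal
(1,5): flips 1 -> legal
(2,1): no bracket -> illegal
(2,3): flips 1 -> legal
(2,5): no bracket -> illegal
(3,1): flips 1 -> legal
(3,5): flips 1 -> legal
(4,5): no bracket -> illegal
(5,3): flips 2 -> legal
(5,4): no bracket -> illegal
(6,1): no bracket -> illegal
(6,3): flips 1 -> legal
(7,1): no bracket -> illegal
(7,2): no bracket -> illegal
(7,3): flips 1 -> legal
B mobility = 9
-- W to move --
(2,0): no bracket -> illegal
(2,1): no bracket -> illegal
(2,3): flips 1 -> legal
(3,1): no bracket -> illegal
(3,5): no bracket -> illegal
(4,0): flips 2 -> legal
(4,5): flips 1 -> legal
(4,6): no bracket -> illegal
(5,0): flips 2 -> legal
(5,3): no bracket -> illegal
(5,4): flips 1 -> legal
(5,6): no bracket -> illegal
(6,0): flips 1 -> legal
(6,1): no bracket -> illegal
(6,4): no bracket -> illegal
(6,5): no bracket -> illegal
(6,6): flips 3 -> legal
W mobility = 7

Answer: B=9 W=7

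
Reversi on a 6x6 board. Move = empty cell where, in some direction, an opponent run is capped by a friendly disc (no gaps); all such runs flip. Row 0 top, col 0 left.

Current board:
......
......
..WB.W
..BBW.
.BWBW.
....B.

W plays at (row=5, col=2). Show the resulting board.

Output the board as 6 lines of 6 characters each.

Answer: ......
......
..WB.W
..BBW.
.BWWW.
..W.B.

Derivation:
Place W at (5,2); scan 8 dirs for brackets.
Dir NW: opp run (4,1), next='.' -> no flip
Dir N: first cell 'W' (not opp) -> no flip
Dir NE: opp run (4,3) capped by W -> flip
Dir W: first cell '.' (not opp) -> no flip
Dir E: first cell '.' (not opp) -> no flip
Dir SW: edge -> no flip
Dir S: edge -> no flip
Dir SE: edge -> no flip
All flips: (4,3)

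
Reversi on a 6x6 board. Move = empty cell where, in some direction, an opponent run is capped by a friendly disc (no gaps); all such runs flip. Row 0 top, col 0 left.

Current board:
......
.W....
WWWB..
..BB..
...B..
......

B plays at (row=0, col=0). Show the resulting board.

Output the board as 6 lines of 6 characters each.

Place B at (0,0); scan 8 dirs for brackets.
Dir NW: edge -> no flip
Dir N: edge -> no flip
Dir NE: edge -> no flip
Dir W: edge -> no flip
Dir E: first cell '.' (not opp) -> no flip
Dir SW: edge -> no flip
Dir S: first cell '.' (not opp) -> no flip
Dir SE: opp run (1,1) (2,2) capped by B -> flip
All flips: (1,1) (2,2)

Answer: B.....
.B....
WWBB..
..BB..
...B..
......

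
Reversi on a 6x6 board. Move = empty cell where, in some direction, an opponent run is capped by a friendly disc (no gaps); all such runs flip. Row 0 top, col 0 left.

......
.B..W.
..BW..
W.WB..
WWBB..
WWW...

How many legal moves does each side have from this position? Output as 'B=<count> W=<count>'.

-- B to move --
(0,3): no bracket -> illegal
(0,4): no bracket -> illegal
(0,5): no bracket -> illegal
(1,2): no bracket -> illegal
(1,3): flips 1 -> legal
(1,5): no bracket -> illegal
(2,0): no bracket -> illegal
(2,1): flips 1 -> legal
(2,4): flips 1 -> legal
(2,5): no bracket -> illegal
(3,1): flips 1 -> legal
(3,4): no bracket -> illegal
(5,3): no bracket -> illegal
B mobility = 4
-- W to move --
(0,0): no bracket -> illegal
(0,1): no bracket -> illegal
(0,2): no bracket -> illegal
(1,0): no bracket -> illegal
(1,2): flips 1 -> legal
(1,3): no bracket -> illegal
(2,0): no bracket -> illegal
(2,1): flips 1 -> legal
(2,4): flips 2 -> legal
(3,1): no bracket -> illegal
(3,4): flips 2 -> legal
(4,4): flips 2 -> legal
(5,3): flips 2 -> legal
(5,4): flips 1 -> legal
W mobility = 7

Answer: B=4 W=7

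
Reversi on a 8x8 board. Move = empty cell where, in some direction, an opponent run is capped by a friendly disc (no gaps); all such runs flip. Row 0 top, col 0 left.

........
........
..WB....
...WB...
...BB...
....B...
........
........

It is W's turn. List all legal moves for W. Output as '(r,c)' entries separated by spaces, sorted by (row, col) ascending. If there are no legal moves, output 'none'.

(1,2): no bracket -> illegal
(1,3): flips 1 -> legal
(1,4): no bracket -> illegal
(2,4): flips 1 -> legal
(2,5): no bracket -> illegal
(3,2): no bracket -> illegal
(3,5): flips 1 -> legal
(4,2): no bracket -> illegal
(4,5): no bracket -> illegal
(5,2): no bracket -> illegal
(5,3): flips 1 -> legal
(5,5): flips 1 -> legal
(6,3): no bracket -> illegal
(6,4): no bracket -> illegal
(6,5): no bracket -> illegal

Answer: (1,3) (2,4) (3,5) (5,3) (5,5)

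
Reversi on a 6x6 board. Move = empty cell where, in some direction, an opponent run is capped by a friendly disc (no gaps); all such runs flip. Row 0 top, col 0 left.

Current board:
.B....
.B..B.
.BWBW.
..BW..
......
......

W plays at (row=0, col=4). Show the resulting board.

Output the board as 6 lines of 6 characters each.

Answer: .B..W.
.B..W.
.BWBW.
..BW..
......
......

Derivation:
Place W at (0,4); scan 8 dirs for brackets.
Dir NW: edge -> no flip
Dir N: edge -> no flip
Dir NE: edge -> no flip
Dir W: first cell '.' (not opp) -> no flip
Dir E: first cell '.' (not opp) -> no flip
Dir SW: first cell '.' (not opp) -> no flip
Dir S: opp run (1,4) capped by W -> flip
Dir SE: first cell '.' (not opp) -> no flip
All flips: (1,4)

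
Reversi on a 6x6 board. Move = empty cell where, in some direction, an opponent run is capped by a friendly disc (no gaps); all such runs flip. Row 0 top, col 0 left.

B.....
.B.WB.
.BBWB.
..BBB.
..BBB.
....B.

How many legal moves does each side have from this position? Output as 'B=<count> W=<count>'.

Answer: B=4 W=9

Derivation:
-- B to move --
(0,2): flips 1 -> legal
(0,3): flips 2 -> legal
(0,4): flips 1 -> legal
(1,2): flips 2 -> legal
B mobility = 4
-- W to move --
(0,1): no bracket -> illegal
(0,2): no bracket -> illegal
(0,3): no bracket -> illegal
(0,4): no bracket -> illegal
(0,5): flips 1 -> legal
(1,0): no bracket -> illegal
(1,2): no bracket -> illegal
(1,5): flips 1 -> legal
(2,0): flips 2 -> legal
(2,5): flips 1 -> legal
(3,0): no bracket -> illegal
(3,1): flips 1 -> legal
(3,5): flips 1 -> legal
(4,1): flips 1 -> legal
(4,5): flips 1 -> legal
(5,1): no bracket -> illegal
(5,2): no bracket -> illegal
(5,3): flips 2 -> legal
(5,5): no bracket -> illegal
W mobility = 9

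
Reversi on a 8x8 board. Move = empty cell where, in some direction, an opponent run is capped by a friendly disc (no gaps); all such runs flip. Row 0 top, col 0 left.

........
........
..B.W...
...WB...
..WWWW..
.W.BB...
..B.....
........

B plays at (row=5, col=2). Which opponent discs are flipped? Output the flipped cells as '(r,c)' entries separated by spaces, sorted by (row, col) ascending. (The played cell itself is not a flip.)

Dir NW: first cell '.' (not opp) -> no flip
Dir N: opp run (4,2), next='.' -> no flip
Dir NE: opp run (4,3) capped by B -> flip
Dir W: opp run (5,1), next='.' -> no flip
Dir E: first cell 'B' (not opp) -> no flip
Dir SW: first cell '.' (not opp) -> no flip
Dir S: first cell 'B' (not opp) -> no flip
Dir SE: first cell '.' (not opp) -> no flip

Answer: (4,3)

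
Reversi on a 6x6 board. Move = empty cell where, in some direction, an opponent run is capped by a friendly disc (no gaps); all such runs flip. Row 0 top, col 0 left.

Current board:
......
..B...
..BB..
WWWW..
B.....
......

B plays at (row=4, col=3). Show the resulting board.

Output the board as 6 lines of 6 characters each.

Answer: ......
..B...
..BB..
WWWB..
B..B..
......

Derivation:
Place B at (4,3); scan 8 dirs for brackets.
Dir NW: opp run (3,2), next='.' -> no flip
Dir N: opp run (3,3) capped by B -> flip
Dir NE: first cell '.' (not opp) -> no flip
Dir W: first cell '.' (not opp) -> no flip
Dir E: first cell '.' (not opp) -> no flip
Dir SW: first cell '.' (not opp) -> no flip
Dir S: first cell '.' (not opp) -> no flip
Dir SE: first cell '.' (not opp) -> no flip
All flips: (3,3)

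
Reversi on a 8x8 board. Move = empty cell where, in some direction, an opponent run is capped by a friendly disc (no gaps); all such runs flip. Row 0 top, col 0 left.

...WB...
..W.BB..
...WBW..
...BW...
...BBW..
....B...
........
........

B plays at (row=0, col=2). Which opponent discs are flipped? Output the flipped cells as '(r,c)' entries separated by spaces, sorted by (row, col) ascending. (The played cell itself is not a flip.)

Answer: (0,3)

Derivation:
Dir NW: edge -> no flip
Dir N: edge -> no flip
Dir NE: edge -> no flip
Dir W: first cell '.' (not opp) -> no flip
Dir E: opp run (0,3) capped by B -> flip
Dir SW: first cell '.' (not opp) -> no flip
Dir S: opp run (1,2), next='.' -> no flip
Dir SE: first cell '.' (not opp) -> no flip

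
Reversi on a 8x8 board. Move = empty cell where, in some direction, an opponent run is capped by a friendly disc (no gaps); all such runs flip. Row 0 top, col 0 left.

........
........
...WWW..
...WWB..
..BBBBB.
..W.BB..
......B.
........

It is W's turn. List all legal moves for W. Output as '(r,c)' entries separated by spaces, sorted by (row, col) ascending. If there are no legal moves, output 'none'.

(2,6): no bracket -> illegal
(3,1): no bracket -> illegal
(3,2): flips 1 -> legal
(3,6): flips 1 -> legal
(3,7): no bracket -> illegal
(4,1): no bracket -> illegal
(4,7): no bracket -> illegal
(5,1): flips 1 -> legal
(5,3): flips 1 -> legal
(5,6): flips 1 -> legal
(5,7): flips 2 -> legal
(6,3): no bracket -> illegal
(6,4): flips 2 -> legal
(6,5): flips 3 -> legal
(6,7): no bracket -> illegal
(7,5): no bracket -> illegal
(7,6): no bracket -> illegal
(7,7): flips 3 -> legal

Answer: (3,2) (3,6) (5,1) (5,3) (5,6) (5,7) (6,4) (6,5) (7,7)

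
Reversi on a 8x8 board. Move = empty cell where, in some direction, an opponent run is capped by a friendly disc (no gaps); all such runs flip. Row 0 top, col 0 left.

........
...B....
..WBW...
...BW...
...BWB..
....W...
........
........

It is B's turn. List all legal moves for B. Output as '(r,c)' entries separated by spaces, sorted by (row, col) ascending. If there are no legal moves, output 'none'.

Answer: (1,1) (1,5) (2,1) (2,5) (3,1) (3,5) (5,5) (6,3) (6,5)

Derivation:
(1,1): flips 1 -> legal
(1,2): no bracket -> illegal
(1,4): no bracket -> illegal
(1,5): flips 1 -> legal
(2,1): flips 1 -> legal
(2,5): flips 2 -> legal
(3,1): flips 1 -> legal
(3,2): no bracket -> illegal
(3,5): flips 2 -> legal
(5,3): no bracket -> illegal
(5,5): flips 1 -> legal
(6,3): flips 1 -> legal
(6,4): no bracket -> illegal
(6,5): flips 1 -> legal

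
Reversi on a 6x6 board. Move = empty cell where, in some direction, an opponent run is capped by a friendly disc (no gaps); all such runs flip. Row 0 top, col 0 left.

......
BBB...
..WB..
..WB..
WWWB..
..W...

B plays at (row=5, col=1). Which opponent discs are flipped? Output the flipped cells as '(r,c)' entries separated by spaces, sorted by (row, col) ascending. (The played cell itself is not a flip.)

Answer: (4,2)

Derivation:
Dir NW: opp run (4,0), next=edge -> no flip
Dir N: opp run (4,1), next='.' -> no flip
Dir NE: opp run (4,2) capped by B -> flip
Dir W: first cell '.' (not opp) -> no flip
Dir E: opp run (5,2), next='.' -> no flip
Dir SW: edge -> no flip
Dir S: edge -> no flip
Dir SE: edge -> no flip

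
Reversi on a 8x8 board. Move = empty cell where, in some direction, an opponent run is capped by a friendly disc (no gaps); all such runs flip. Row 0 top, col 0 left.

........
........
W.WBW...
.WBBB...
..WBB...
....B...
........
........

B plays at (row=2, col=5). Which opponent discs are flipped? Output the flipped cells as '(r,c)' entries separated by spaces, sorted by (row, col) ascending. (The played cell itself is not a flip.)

Dir NW: first cell '.' (not opp) -> no flip
Dir N: first cell '.' (not opp) -> no flip
Dir NE: first cell '.' (not opp) -> no flip
Dir W: opp run (2,4) capped by B -> flip
Dir E: first cell '.' (not opp) -> no flip
Dir SW: first cell 'B' (not opp) -> no flip
Dir S: first cell '.' (not opp) -> no flip
Dir SE: first cell '.' (not opp) -> no flip

Answer: (2,4)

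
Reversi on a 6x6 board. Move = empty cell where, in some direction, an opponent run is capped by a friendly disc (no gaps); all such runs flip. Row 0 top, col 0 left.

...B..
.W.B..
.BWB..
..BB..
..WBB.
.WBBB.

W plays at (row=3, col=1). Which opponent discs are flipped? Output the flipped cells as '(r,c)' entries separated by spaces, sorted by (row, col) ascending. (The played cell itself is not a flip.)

Answer: (2,1)

Derivation:
Dir NW: first cell '.' (not opp) -> no flip
Dir N: opp run (2,1) capped by W -> flip
Dir NE: first cell 'W' (not opp) -> no flip
Dir W: first cell '.' (not opp) -> no flip
Dir E: opp run (3,2) (3,3), next='.' -> no flip
Dir SW: first cell '.' (not opp) -> no flip
Dir S: first cell '.' (not opp) -> no flip
Dir SE: first cell 'W' (not opp) -> no flip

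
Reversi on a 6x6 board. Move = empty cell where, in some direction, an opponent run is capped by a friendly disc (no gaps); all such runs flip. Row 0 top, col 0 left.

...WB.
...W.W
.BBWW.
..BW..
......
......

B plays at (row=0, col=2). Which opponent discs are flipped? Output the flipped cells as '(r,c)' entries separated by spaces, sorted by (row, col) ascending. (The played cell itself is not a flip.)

Dir NW: edge -> no flip
Dir N: edge -> no flip
Dir NE: edge -> no flip
Dir W: first cell '.' (not opp) -> no flip
Dir E: opp run (0,3) capped by B -> flip
Dir SW: first cell '.' (not opp) -> no flip
Dir S: first cell '.' (not opp) -> no flip
Dir SE: opp run (1,3) (2,4), next='.' -> no flip

Answer: (0,3)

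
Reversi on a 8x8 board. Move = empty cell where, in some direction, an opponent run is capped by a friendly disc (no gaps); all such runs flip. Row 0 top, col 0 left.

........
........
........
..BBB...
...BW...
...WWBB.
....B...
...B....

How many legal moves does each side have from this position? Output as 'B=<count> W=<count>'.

-- B to move --
(3,5): no bracket -> illegal
(4,2): flips 1 -> legal
(4,5): flips 1 -> legal
(5,2): flips 2 -> legal
(6,2): no bracket -> illegal
(6,3): flips 1 -> legal
(6,5): flips 1 -> legal
B mobility = 5
-- W to move --
(2,1): flips 2 -> legal
(2,2): flips 1 -> legal
(2,3): flips 2 -> legal
(2,4): flips 1 -> legal
(2,5): no bracket -> illegal
(3,1): no bracket -> illegal
(3,5): no bracket -> illegal
(4,1): no bracket -> illegal
(4,2): flips 1 -> legal
(4,5): no bracket -> illegal
(4,6): no bracket -> illegal
(4,7): no bracket -> illegal
(5,2): no bracket -> illegal
(5,7): flips 2 -> legal
(6,2): no bracket -> illegal
(6,3): no bracket -> illegal
(6,5): no bracket -> illegal
(6,6): flips 1 -> legal
(6,7): no bracket -> illegal
(7,2): no bracket -> illegal
(7,4): flips 1 -> legal
(7,5): flips 1 -> legal
W mobility = 9

Answer: B=5 W=9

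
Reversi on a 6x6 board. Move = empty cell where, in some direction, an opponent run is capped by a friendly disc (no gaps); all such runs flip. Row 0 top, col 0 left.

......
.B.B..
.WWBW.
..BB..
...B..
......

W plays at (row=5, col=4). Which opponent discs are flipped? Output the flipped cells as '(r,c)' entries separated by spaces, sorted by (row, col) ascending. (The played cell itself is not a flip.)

Dir NW: opp run (4,3) (3,2) capped by W -> flip
Dir N: first cell '.' (not opp) -> no flip
Dir NE: first cell '.' (not opp) -> no flip
Dir W: first cell '.' (not opp) -> no flip
Dir E: first cell '.' (not opp) -> no flip
Dir SW: edge -> no flip
Dir S: edge -> no flip
Dir SE: edge -> no flip

Answer: (3,2) (4,3)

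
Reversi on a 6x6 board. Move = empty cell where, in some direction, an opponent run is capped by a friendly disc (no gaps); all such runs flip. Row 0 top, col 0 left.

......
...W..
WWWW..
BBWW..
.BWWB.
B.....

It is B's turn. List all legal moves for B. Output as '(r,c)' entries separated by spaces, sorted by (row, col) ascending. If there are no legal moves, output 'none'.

(0,2): no bracket -> illegal
(0,3): no bracket -> illegal
(0,4): flips 2 -> legal
(1,0): flips 1 -> legal
(1,1): flips 3 -> legal
(1,2): flips 1 -> legal
(1,4): flips 2 -> legal
(2,4): no bracket -> illegal
(3,4): flips 2 -> legal
(5,1): no bracket -> illegal
(5,2): no bracket -> illegal
(5,3): flips 1 -> legal
(5,4): no bracket -> illegal

Answer: (0,4) (1,0) (1,1) (1,2) (1,4) (3,4) (5,3)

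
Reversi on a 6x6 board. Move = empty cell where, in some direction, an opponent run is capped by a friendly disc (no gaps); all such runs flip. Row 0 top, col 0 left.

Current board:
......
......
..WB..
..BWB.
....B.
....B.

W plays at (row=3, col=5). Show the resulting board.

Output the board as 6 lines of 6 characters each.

Place W at (3,5); scan 8 dirs for brackets.
Dir NW: first cell '.' (not opp) -> no flip
Dir N: first cell '.' (not opp) -> no flip
Dir NE: edge -> no flip
Dir W: opp run (3,4) capped by W -> flip
Dir E: edge -> no flip
Dir SW: opp run (4,4), next='.' -> no flip
Dir S: first cell '.' (not opp) -> no flip
Dir SE: edge -> no flip
All flips: (3,4)

Answer: ......
......
..WB..
..BWWW
....B.
....B.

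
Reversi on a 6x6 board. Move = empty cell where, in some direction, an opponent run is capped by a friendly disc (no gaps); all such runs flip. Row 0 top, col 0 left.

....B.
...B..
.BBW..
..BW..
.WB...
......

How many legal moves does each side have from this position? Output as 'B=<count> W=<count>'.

Answer: B=7 W=6

Derivation:
-- B to move --
(1,2): no bracket -> illegal
(1,4): flips 1 -> legal
(2,4): flips 2 -> legal
(3,0): no bracket -> illegal
(3,1): no bracket -> illegal
(3,4): flips 1 -> legal
(4,0): flips 1 -> legal
(4,3): flips 2 -> legal
(4,4): flips 1 -> legal
(5,0): flips 1 -> legal
(5,1): no bracket -> illegal
(5,2): no bracket -> illegal
B mobility = 7
-- W to move --
(0,2): no bracket -> illegal
(0,3): flips 1 -> legal
(0,5): no bracket -> illegal
(1,0): no bracket -> illegal
(1,1): flips 1 -> legal
(1,2): no bracket -> illegal
(1,4): no bracket -> illegal
(1,5): no bracket -> illegal
(2,0): flips 2 -> legal
(2,4): no bracket -> illegal
(3,0): no bracket -> illegal
(3,1): flips 1 -> legal
(4,3): flips 1 -> legal
(5,1): flips 1 -> legal
(5,2): no bracket -> illegal
(5,3): no bracket -> illegal
W mobility = 6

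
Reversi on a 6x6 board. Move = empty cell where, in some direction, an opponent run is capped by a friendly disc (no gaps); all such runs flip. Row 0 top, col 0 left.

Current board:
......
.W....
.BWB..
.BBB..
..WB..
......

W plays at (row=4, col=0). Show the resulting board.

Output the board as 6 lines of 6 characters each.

Answer: ......
.W....
.BWB..
.WBB..
W.WB..
......

Derivation:
Place W at (4,0); scan 8 dirs for brackets.
Dir NW: edge -> no flip
Dir N: first cell '.' (not opp) -> no flip
Dir NE: opp run (3,1) capped by W -> flip
Dir W: edge -> no flip
Dir E: first cell '.' (not opp) -> no flip
Dir SW: edge -> no flip
Dir S: first cell '.' (not opp) -> no flip
Dir SE: first cell '.' (not opp) -> no flip
All flips: (3,1)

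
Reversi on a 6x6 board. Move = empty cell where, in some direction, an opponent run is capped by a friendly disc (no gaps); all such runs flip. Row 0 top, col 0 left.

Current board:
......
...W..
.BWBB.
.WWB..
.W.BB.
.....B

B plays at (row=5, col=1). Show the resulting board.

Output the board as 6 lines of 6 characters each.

Place B at (5,1); scan 8 dirs for brackets.
Dir NW: first cell '.' (not opp) -> no flip
Dir N: opp run (4,1) (3,1) capped by B -> flip
Dir NE: first cell '.' (not opp) -> no flip
Dir W: first cell '.' (not opp) -> no flip
Dir E: first cell '.' (not opp) -> no flip
Dir SW: edge -> no flip
Dir S: edge -> no flip
Dir SE: edge -> no flip
All flips: (3,1) (4,1)

Answer: ......
...W..
.BWBB.
.BWB..
.B.BB.
.B...B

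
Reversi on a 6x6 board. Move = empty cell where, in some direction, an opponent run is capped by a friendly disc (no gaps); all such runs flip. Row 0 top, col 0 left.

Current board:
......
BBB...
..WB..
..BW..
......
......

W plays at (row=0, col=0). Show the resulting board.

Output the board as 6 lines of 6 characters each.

Answer: W.....
BWB...
..WB..
..BW..
......
......

Derivation:
Place W at (0,0); scan 8 dirs for brackets.
Dir NW: edge -> no flip
Dir N: edge -> no flip
Dir NE: edge -> no flip
Dir W: edge -> no flip
Dir E: first cell '.' (not opp) -> no flip
Dir SW: edge -> no flip
Dir S: opp run (1,0), next='.' -> no flip
Dir SE: opp run (1,1) capped by W -> flip
All flips: (1,1)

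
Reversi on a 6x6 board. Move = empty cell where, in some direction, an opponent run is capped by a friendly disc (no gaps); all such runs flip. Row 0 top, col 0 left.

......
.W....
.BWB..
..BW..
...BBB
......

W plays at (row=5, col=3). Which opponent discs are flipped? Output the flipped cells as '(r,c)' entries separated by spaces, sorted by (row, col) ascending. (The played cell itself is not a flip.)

Answer: (4,3)

Derivation:
Dir NW: first cell '.' (not opp) -> no flip
Dir N: opp run (4,3) capped by W -> flip
Dir NE: opp run (4,4), next='.' -> no flip
Dir W: first cell '.' (not opp) -> no flip
Dir E: first cell '.' (not opp) -> no flip
Dir SW: edge -> no flip
Dir S: edge -> no flip
Dir SE: edge -> no flip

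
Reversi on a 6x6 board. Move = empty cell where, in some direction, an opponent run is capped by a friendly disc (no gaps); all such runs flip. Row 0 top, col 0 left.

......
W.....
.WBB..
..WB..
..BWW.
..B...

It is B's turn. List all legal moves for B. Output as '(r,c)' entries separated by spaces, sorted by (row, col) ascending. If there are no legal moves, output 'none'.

Answer: (2,0) (3,1) (3,4) (4,1) (4,5) (5,3) (5,5)

Derivation:
(0,0): no bracket -> illegal
(0,1): no bracket -> illegal
(1,1): no bracket -> illegal
(1,2): no bracket -> illegal
(2,0): flips 1 -> legal
(3,0): no bracket -> illegal
(3,1): flips 1 -> legal
(3,4): flips 1 -> legal
(3,5): no bracket -> illegal
(4,1): flips 1 -> legal
(4,5): flips 2 -> legal
(5,3): flips 1 -> legal
(5,4): no bracket -> illegal
(5,5): flips 1 -> legal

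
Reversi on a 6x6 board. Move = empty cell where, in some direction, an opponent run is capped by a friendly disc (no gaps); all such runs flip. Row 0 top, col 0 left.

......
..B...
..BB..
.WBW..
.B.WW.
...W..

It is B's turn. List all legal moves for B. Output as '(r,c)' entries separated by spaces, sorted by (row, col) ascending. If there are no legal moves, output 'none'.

(2,0): no bracket -> illegal
(2,1): flips 1 -> legal
(2,4): no bracket -> illegal
(3,0): flips 1 -> legal
(3,4): flips 1 -> legal
(3,5): no bracket -> illegal
(4,0): flips 1 -> legal
(4,2): no bracket -> illegal
(4,5): no bracket -> illegal
(5,2): no bracket -> illegal
(5,4): flips 1 -> legal
(5,5): flips 2 -> legal

Answer: (2,1) (3,0) (3,4) (4,0) (5,4) (5,5)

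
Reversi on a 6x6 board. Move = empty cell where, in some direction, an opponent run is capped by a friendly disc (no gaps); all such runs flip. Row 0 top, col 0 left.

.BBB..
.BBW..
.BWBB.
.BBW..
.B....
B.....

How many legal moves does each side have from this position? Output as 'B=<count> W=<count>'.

Answer: B=6 W=9

Derivation:
-- B to move --
(0,4): flips 2 -> legal
(1,4): flips 1 -> legal
(3,4): flips 1 -> legal
(4,2): flips 1 -> legal
(4,3): flips 1 -> legal
(4,4): flips 2 -> legal
B mobility = 6
-- W to move --
(0,0): flips 1 -> legal
(0,4): no bracket -> illegal
(1,0): flips 2 -> legal
(1,4): no bracket -> illegal
(1,5): flips 1 -> legal
(2,0): flips 1 -> legal
(2,5): flips 2 -> legal
(3,0): flips 2 -> legal
(3,4): no bracket -> illegal
(3,5): flips 1 -> legal
(4,0): flips 1 -> legal
(4,2): flips 1 -> legal
(4,3): no bracket -> illegal
(5,1): no bracket -> illegal
(5,2): no bracket -> illegal
W mobility = 9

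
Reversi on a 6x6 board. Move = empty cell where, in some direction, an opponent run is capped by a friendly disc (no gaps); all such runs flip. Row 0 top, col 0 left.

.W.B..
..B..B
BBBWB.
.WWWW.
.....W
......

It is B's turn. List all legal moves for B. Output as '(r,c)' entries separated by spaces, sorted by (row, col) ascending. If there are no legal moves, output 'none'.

Answer: (4,0) (4,1) (4,2) (4,3) (4,4)

Derivation:
(0,0): no bracket -> illegal
(0,2): no bracket -> illegal
(1,0): no bracket -> illegal
(1,1): no bracket -> illegal
(1,3): no bracket -> illegal
(1,4): no bracket -> illegal
(2,5): no bracket -> illegal
(3,0): no bracket -> illegal
(3,5): no bracket -> illegal
(4,0): flips 1 -> legal
(4,1): flips 1 -> legal
(4,2): flips 3 -> legal
(4,3): flips 1 -> legal
(4,4): flips 2 -> legal
(5,4): no bracket -> illegal
(5,5): no bracket -> illegal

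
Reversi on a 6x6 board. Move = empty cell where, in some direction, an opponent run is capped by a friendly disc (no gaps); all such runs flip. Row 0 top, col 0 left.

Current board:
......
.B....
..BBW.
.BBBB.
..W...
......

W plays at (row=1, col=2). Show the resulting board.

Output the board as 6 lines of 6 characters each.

Answer: ......
.BW...
..WBW.
.BWBB.
..W...
......

Derivation:
Place W at (1,2); scan 8 dirs for brackets.
Dir NW: first cell '.' (not opp) -> no flip
Dir N: first cell '.' (not opp) -> no flip
Dir NE: first cell '.' (not opp) -> no flip
Dir W: opp run (1,1), next='.' -> no flip
Dir E: first cell '.' (not opp) -> no flip
Dir SW: first cell '.' (not opp) -> no flip
Dir S: opp run (2,2) (3,2) capped by W -> flip
Dir SE: opp run (2,3) (3,4), next='.' -> no flip
All flips: (2,2) (3,2)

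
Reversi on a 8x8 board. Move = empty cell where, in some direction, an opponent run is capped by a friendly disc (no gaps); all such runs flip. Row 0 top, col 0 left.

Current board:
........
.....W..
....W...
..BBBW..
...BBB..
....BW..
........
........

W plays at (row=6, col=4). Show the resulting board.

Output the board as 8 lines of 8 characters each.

Place W at (6,4); scan 8 dirs for brackets.
Dir NW: first cell '.' (not opp) -> no flip
Dir N: opp run (5,4) (4,4) (3,4) capped by W -> flip
Dir NE: first cell 'W' (not opp) -> no flip
Dir W: first cell '.' (not opp) -> no flip
Dir E: first cell '.' (not opp) -> no flip
Dir SW: first cell '.' (not opp) -> no flip
Dir S: first cell '.' (not opp) -> no flip
Dir SE: first cell '.' (not opp) -> no flip
All flips: (3,4) (4,4) (5,4)

Answer: ........
.....W..
....W...
..BBWW..
...BWB..
....WW..
....W...
........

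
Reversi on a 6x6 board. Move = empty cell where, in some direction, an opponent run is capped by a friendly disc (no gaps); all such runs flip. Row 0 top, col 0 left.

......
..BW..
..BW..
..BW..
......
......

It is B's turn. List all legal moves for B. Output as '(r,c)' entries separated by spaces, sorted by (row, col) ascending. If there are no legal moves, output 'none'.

Answer: (0,4) (1,4) (2,4) (3,4) (4,4)

Derivation:
(0,2): no bracket -> illegal
(0,3): no bracket -> illegal
(0,4): flips 1 -> legal
(1,4): flips 2 -> legal
(2,4): flips 1 -> legal
(3,4): flips 2 -> legal
(4,2): no bracket -> illegal
(4,3): no bracket -> illegal
(4,4): flips 1 -> legal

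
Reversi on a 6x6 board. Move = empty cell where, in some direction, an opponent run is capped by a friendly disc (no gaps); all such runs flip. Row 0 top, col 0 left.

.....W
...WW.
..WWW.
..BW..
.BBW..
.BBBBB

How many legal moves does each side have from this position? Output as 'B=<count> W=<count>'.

Answer: B=5 W=4

Derivation:
-- B to move --
(0,2): no bracket -> illegal
(0,3): flips 4 -> legal
(0,4): no bracket -> illegal
(1,1): no bracket -> illegal
(1,2): flips 1 -> legal
(1,5): flips 2 -> legal
(2,1): no bracket -> illegal
(2,5): no bracket -> illegal
(3,1): no bracket -> illegal
(3,4): flips 2 -> legal
(3,5): no bracket -> illegal
(4,4): flips 1 -> legal
B mobility = 5
-- W to move --
(2,1): flips 1 -> legal
(3,0): no bracket -> illegal
(3,1): flips 1 -> legal
(4,0): flips 2 -> legal
(4,4): no bracket -> illegal
(4,5): no bracket -> illegal
(5,0): flips 2 -> legal
W mobility = 4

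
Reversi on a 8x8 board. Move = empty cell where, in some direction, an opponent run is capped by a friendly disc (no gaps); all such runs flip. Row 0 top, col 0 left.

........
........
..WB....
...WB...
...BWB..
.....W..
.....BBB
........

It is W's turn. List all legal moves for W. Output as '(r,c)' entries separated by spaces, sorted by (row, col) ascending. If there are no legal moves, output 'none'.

(1,2): no bracket -> illegal
(1,3): flips 1 -> legal
(1,4): no bracket -> illegal
(2,4): flips 2 -> legal
(2,5): no bracket -> illegal
(3,2): no bracket -> illegal
(3,5): flips 2 -> legal
(3,6): no bracket -> illegal
(4,2): flips 1 -> legal
(4,6): flips 1 -> legal
(5,2): no bracket -> illegal
(5,3): flips 1 -> legal
(5,4): no bracket -> illegal
(5,6): no bracket -> illegal
(5,7): no bracket -> illegal
(6,4): no bracket -> illegal
(7,4): no bracket -> illegal
(7,5): flips 1 -> legal
(7,6): no bracket -> illegal
(7,7): flips 1 -> legal

Answer: (1,3) (2,4) (3,5) (4,2) (4,6) (5,3) (7,5) (7,7)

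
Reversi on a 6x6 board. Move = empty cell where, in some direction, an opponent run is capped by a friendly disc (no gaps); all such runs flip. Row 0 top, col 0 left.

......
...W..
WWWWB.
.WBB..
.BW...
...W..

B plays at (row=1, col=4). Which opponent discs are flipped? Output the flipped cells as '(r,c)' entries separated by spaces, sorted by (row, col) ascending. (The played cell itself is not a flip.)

Dir NW: first cell '.' (not opp) -> no flip
Dir N: first cell '.' (not opp) -> no flip
Dir NE: first cell '.' (not opp) -> no flip
Dir W: opp run (1,3), next='.' -> no flip
Dir E: first cell '.' (not opp) -> no flip
Dir SW: opp run (2,3) capped by B -> flip
Dir S: first cell 'B' (not opp) -> no flip
Dir SE: first cell '.' (not opp) -> no flip

Answer: (2,3)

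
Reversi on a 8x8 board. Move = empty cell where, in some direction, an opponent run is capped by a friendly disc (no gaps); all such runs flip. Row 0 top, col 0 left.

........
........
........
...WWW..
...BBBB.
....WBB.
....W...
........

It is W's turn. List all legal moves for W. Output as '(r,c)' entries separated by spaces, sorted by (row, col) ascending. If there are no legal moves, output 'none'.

Answer: (3,2) (3,6) (3,7) (5,2) (5,3) (5,7) (6,5) (6,6) (6,7)

Derivation:
(3,2): flips 1 -> legal
(3,6): flips 1 -> legal
(3,7): flips 2 -> legal
(4,2): no bracket -> illegal
(4,7): no bracket -> illegal
(5,2): flips 1 -> legal
(5,3): flips 2 -> legal
(5,7): flips 3 -> legal
(6,5): flips 2 -> legal
(6,6): flips 2 -> legal
(6,7): flips 2 -> legal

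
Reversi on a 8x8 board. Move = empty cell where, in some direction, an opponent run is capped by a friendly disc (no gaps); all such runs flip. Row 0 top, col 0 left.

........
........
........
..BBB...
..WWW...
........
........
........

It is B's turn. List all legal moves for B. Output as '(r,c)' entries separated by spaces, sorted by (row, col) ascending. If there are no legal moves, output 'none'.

Answer: (5,1) (5,2) (5,3) (5,4) (5,5)

Derivation:
(3,1): no bracket -> illegal
(3,5): no bracket -> illegal
(4,1): no bracket -> illegal
(4,5): no bracket -> illegal
(5,1): flips 1 -> legal
(5,2): flips 2 -> legal
(5,3): flips 1 -> legal
(5,4): flips 2 -> legal
(5,5): flips 1 -> legal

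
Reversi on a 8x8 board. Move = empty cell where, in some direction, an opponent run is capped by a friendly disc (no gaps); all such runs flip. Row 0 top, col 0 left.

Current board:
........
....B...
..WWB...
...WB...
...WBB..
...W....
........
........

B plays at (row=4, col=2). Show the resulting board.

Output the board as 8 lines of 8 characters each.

Place B at (4,2); scan 8 dirs for brackets.
Dir NW: first cell '.' (not opp) -> no flip
Dir N: first cell '.' (not opp) -> no flip
Dir NE: opp run (3,3) capped by B -> flip
Dir W: first cell '.' (not opp) -> no flip
Dir E: opp run (4,3) capped by B -> flip
Dir SW: first cell '.' (not opp) -> no flip
Dir S: first cell '.' (not opp) -> no flip
Dir SE: opp run (5,3), next='.' -> no flip
All flips: (3,3) (4,3)

Answer: ........
....B...
..WWB...
...BB...
..BBBB..
...W....
........
........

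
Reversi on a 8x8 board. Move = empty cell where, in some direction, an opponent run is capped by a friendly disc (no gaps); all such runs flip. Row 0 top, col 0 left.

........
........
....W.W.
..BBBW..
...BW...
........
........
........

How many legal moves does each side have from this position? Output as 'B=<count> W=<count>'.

-- B to move --
(1,3): no bracket -> illegal
(1,4): flips 1 -> legal
(1,5): flips 1 -> legal
(1,6): no bracket -> illegal
(1,7): no bracket -> illegal
(2,3): no bracket -> illegal
(2,5): no bracket -> illegal
(2,7): no bracket -> illegal
(3,6): flips 1 -> legal
(3,7): no bracket -> illegal
(4,5): flips 1 -> legal
(4,6): no bracket -> illegal
(5,3): no bracket -> illegal
(5,4): flips 1 -> legal
(5,5): flips 1 -> legal
B mobility = 6
-- W to move --
(2,1): no bracket -> illegal
(2,2): flips 1 -> legal
(2,3): no bracket -> illegal
(2,5): no bracket -> illegal
(3,1): flips 3 -> legal
(4,1): no bracket -> illegal
(4,2): flips 2 -> legal
(4,5): no bracket -> illegal
(5,2): no bracket -> illegal
(5,3): no bracket -> illegal
(5,4): no bracket -> illegal
W mobility = 3

Answer: B=6 W=3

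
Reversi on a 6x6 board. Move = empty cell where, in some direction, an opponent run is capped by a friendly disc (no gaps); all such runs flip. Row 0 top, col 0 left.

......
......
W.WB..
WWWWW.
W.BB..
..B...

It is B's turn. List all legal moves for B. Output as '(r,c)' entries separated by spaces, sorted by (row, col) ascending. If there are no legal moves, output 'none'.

(1,0): no bracket -> illegal
(1,1): no bracket -> illegal
(1,2): flips 2 -> legal
(1,3): no bracket -> illegal
(2,1): flips 2 -> legal
(2,4): flips 1 -> legal
(2,5): flips 1 -> legal
(3,5): no bracket -> illegal
(4,1): flips 1 -> legal
(4,4): no bracket -> illegal
(4,5): flips 1 -> legal
(5,0): no bracket -> illegal
(5,1): no bracket -> illegal

Answer: (1,2) (2,1) (2,4) (2,5) (4,1) (4,5)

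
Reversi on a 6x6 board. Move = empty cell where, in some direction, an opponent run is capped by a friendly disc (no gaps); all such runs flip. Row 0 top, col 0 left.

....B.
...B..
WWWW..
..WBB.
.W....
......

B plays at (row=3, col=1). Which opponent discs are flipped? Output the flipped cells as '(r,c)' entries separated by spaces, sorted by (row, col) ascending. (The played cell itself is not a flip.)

Dir NW: opp run (2,0), next=edge -> no flip
Dir N: opp run (2,1), next='.' -> no flip
Dir NE: opp run (2,2) capped by B -> flip
Dir W: first cell '.' (not opp) -> no flip
Dir E: opp run (3,2) capped by B -> flip
Dir SW: first cell '.' (not opp) -> no flip
Dir S: opp run (4,1), next='.' -> no flip
Dir SE: first cell '.' (not opp) -> no flip

Answer: (2,2) (3,2)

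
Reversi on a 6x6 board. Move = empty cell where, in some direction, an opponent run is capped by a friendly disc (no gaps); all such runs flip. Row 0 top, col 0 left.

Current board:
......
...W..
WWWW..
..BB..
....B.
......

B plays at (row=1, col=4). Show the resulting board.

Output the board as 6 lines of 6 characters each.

Place B at (1,4); scan 8 dirs for brackets.
Dir NW: first cell '.' (not opp) -> no flip
Dir N: first cell '.' (not opp) -> no flip
Dir NE: first cell '.' (not opp) -> no flip
Dir W: opp run (1,3), next='.' -> no flip
Dir E: first cell '.' (not opp) -> no flip
Dir SW: opp run (2,3) capped by B -> flip
Dir S: first cell '.' (not opp) -> no flip
Dir SE: first cell '.' (not opp) -> no flip
All flips: (2,3)

Answer: ......
...WB.
WWWB..
..BB..
....B.
......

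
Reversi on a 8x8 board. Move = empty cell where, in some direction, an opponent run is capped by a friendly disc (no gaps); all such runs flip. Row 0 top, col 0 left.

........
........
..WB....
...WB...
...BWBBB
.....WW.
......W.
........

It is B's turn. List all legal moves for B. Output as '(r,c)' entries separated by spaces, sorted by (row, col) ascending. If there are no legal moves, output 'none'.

Answer: (2,1) (3,2) (5,4) (6,4) (6,5) (6,7) (7,6)

Derivation:
(1,1): no bracket -> illegal
(1,2): no bracket -> illegal
(1,3): no bracket -> illegal
(2,1): flips 1 -> legal
(2,4): no bracket -> illegal
(3,1): no bracket -> illegal
(3,2): flips 1 -> legal
(3,5): no bracket -> illegal
(4,2): no bracket -> illegal
(5,3): no bracket -> illegal
(5,4): flips 1 -> legal
(5,7): no bracket -> illegal
(6,4): flips 1 -> legal
(6,5): flips 2 -> legal
(6,7): flips 1 -> legal
(7,5): no bracket -> illegal
(7,6): flips 2 -> legal
(7,7): no bracket -> illegal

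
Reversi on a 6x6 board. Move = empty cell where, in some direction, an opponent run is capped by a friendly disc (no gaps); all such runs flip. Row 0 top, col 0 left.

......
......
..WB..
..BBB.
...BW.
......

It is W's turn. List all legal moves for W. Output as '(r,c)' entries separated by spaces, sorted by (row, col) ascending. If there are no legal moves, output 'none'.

(1,2): no bracket -> illegal
(1,3): no bracket -> illegal
(1,4): no bracket -> illegal
(2,1): no bracket -> illegal
(2,4): flips 2 -> legal
(2,5): no bracket -> illegal
(3,1): no bracket -> illegal
(3,5): no bracket -> illegal
(4,1): no bracket -> illegal
(4,2): flips 2 -> legal
(4,5): no bracket -> illegal
(5,2): no bracket -> illegal
(5,3): no bracket -> illegal
(5,4): no bracket -> illegal

Answer: (2,4) (4,2)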